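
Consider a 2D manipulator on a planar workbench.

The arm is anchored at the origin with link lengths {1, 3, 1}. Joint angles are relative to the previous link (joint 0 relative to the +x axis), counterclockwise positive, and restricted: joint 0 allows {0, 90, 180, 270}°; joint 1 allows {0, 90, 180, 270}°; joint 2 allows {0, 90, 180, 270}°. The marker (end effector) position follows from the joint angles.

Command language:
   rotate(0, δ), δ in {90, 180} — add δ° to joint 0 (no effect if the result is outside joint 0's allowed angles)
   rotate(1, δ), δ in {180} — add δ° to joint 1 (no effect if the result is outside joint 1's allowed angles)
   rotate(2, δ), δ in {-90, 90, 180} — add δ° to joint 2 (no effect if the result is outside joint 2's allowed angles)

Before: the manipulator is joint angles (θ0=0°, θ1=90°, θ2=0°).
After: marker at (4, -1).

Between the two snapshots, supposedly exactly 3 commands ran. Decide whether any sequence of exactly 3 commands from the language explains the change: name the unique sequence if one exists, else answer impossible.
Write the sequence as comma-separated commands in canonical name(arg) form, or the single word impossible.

rotate(0, 90), rotate(0, 90), rotate(0, 90)

begin: joint angles (θ0=0°, θ1=90°, θ2=0°)
t=1 rotate(0, 90) ⇒ joint angles (θ0=90°, θ1=90°, θ2=0°)
t=2 rotate(0, 90) ⇒ joint angles (θ0=180°, θ1=90°, θ2=0°)
t=3 rotate(0, 90) ⇒ joint angles (θ0=270°, θ1=90°, θ2=0°)
uniquely the one of 216 3-step routes that fits.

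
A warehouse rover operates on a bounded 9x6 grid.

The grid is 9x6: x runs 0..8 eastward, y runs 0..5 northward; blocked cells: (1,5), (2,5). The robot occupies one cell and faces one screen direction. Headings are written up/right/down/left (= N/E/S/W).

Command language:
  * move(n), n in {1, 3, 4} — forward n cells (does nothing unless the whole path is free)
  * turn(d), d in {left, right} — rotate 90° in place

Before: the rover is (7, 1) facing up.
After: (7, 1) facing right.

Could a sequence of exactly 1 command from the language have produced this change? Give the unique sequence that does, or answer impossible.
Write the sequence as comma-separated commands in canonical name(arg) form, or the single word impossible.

key: parked at (7,1) the whole time — nothing moves the robot
from: (7, 1) facing up
t=1 turn(right) ⇒ (7, 1) facing right
no rival 1-sequence matches.

turn(right)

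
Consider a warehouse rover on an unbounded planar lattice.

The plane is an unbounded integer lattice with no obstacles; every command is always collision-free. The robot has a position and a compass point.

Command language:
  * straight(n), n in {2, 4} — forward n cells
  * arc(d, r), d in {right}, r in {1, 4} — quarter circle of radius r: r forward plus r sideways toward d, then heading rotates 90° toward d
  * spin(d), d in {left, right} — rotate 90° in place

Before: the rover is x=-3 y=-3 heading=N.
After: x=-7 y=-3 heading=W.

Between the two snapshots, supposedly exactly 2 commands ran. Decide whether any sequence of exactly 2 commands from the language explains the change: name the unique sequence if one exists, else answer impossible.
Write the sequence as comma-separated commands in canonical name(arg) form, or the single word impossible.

spin(left), straight(4)

key: cell and facing (now W) both changed — the 2 commands mix motion and turning
begin: x=-3 y=-3 heading=N
step 1 (spin(left)): x=-3 y=-3 heading=W
step 2 (straight(4)): x=-7 y=-3 heading=W
all 36 alternatives checked — unique.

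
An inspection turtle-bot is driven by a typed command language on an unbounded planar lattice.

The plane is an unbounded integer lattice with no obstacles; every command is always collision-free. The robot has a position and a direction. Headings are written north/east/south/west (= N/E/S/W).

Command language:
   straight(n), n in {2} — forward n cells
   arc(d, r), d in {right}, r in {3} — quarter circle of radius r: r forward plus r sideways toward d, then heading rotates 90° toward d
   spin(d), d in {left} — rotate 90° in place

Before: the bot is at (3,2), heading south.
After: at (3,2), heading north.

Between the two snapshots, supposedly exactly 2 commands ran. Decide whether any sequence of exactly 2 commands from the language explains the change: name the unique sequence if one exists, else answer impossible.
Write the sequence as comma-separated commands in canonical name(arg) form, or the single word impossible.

key: (3,2) unmoved — no command in the sequence translates
from: at (3,2), heading south
step 1 (spin(left)): at (3,2), heading east
step 2 (spin(left)): at (3,2), heading north
no other 2-command option fits: unique.

spin(left), spin(left)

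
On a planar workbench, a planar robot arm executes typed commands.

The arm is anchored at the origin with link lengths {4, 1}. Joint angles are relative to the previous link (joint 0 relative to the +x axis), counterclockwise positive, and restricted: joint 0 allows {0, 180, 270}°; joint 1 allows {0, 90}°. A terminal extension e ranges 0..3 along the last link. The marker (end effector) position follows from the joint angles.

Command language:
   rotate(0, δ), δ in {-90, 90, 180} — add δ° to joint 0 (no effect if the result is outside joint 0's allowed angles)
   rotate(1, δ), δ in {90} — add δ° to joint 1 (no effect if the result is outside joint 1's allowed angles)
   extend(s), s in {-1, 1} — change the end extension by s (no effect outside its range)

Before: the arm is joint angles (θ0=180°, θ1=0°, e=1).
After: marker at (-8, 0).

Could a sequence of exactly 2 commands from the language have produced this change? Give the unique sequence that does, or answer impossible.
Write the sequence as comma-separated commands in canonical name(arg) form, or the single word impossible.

initial: joint angles (θ0=180°, θ1=0°, e=1)
step 1 (extend(1)): joint angles (θ0=180°, θ1=0°, e=2)
step 2 (extend(1)): joint angles (θ0=180°, θ1=0°, e=3)
no rival 2-sequence matches.

extend(1), extend(1)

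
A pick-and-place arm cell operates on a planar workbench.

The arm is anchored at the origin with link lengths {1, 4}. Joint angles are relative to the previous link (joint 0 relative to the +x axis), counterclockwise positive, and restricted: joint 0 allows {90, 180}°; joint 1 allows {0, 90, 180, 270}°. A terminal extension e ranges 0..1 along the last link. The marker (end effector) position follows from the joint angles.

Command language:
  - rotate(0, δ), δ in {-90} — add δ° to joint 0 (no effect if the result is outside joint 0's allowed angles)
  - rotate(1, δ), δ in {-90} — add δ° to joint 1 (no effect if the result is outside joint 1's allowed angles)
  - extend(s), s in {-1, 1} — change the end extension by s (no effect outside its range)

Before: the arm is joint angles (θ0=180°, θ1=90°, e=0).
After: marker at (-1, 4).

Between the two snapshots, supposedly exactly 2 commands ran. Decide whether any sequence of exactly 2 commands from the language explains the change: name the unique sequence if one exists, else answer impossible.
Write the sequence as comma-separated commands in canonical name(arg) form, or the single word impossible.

rotate(1, -90), rotate(1, -90)

initial: joint angles (θ0=180°, θ1=90°, e=0)
t=1 rotate(1, -90) ⇒ joint angles (θ0=180°, θ1=0°, e=0)
t=2 rotate(1, -90) ⇒ joint angles (θ0=180°, θ1=270°, e=0)
uniquely the one of 16 2-step routes that fits.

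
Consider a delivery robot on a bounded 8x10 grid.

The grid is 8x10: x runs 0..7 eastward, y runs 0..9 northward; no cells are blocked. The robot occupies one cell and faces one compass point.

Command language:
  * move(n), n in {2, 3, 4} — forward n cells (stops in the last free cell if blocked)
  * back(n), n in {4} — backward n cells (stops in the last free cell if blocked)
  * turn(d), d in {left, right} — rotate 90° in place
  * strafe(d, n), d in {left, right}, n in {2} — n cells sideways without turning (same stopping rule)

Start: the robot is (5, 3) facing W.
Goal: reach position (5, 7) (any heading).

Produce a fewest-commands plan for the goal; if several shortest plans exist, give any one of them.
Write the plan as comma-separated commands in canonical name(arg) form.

start: (5, 3) facing W
[1] after turn(right): (5, 3) facing N
[2] after move(4): (5, 7) facing N
shorter routes all fall short; 2 is best.

turn(right), move(4)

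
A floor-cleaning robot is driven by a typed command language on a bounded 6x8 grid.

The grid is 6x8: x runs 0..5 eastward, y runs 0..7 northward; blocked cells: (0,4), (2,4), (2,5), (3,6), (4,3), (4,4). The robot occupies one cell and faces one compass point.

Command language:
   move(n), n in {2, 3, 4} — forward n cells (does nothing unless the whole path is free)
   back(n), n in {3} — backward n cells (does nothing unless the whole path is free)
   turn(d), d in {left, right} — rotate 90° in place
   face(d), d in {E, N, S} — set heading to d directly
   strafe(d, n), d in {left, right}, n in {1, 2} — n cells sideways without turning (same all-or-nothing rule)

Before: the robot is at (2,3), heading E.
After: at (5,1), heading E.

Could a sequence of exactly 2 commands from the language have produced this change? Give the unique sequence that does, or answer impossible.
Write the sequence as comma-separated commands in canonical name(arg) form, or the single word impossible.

strafe(right, 2), move(3)

key: running move(3) before strafe(right, 2) would end elsewhere — order is forced
from: at (2,3), heading E
[1] after strafe(right, 2): at (2,1), heading E
[2] after move(3): at (5,1), heading E
all 169 alternatives checked — unique.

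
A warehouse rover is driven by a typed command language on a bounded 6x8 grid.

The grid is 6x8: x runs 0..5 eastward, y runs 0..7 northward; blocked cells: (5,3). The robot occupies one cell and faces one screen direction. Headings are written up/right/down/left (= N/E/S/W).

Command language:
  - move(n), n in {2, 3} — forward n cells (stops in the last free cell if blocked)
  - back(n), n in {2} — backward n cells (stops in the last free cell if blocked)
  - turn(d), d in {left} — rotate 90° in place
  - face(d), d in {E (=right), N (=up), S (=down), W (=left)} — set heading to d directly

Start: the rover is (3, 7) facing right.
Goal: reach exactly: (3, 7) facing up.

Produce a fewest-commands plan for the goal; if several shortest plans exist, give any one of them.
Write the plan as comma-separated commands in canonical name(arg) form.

t0: (3, 7) facing right
[1] after face(N): (3, 7) facing up
shorter routes all fall short; 1 is best.

face(N)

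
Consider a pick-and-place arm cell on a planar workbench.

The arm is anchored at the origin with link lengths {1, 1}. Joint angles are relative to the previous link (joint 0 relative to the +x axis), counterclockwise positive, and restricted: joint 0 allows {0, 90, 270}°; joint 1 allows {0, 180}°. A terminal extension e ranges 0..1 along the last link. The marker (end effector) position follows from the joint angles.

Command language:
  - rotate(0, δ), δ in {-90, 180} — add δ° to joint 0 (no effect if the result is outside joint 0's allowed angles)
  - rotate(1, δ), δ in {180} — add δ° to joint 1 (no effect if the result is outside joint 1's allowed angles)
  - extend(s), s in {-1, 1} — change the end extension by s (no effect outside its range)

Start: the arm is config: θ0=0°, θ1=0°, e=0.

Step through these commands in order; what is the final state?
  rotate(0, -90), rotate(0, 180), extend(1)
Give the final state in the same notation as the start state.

config: θ0=90°, θ1=0°, e=1

start: config: θ0=0°, θ1=0°, e=0
t=1 rotate(0, -90) ⇒ config: θ0=270°, θ1=0°, e=0
t=2 rotate(0, 180) ⇒ config: θ0=90°, θ1=0°, e=0
t=3 extend(1) ⇒ config: θ0=90°, θ1=0°, e=1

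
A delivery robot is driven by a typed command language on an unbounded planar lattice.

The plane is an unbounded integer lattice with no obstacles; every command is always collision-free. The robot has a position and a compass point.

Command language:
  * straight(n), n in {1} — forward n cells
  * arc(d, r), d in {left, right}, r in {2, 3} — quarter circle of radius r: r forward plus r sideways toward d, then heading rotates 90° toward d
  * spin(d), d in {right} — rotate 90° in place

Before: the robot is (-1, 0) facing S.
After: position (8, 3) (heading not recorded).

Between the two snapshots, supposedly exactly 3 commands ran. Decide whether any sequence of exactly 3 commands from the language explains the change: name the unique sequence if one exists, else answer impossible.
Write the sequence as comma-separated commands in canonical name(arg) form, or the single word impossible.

key: order matters: swapping arc(left, 3) and arc(right, 3) lands elsewhere
from: (-1, 0) facing S
t=1 arc(left, 3) ⇒ (2, -3) facing E
t=2 arc(left, 3) ⇒ (5, 0) facing N
t=3 arc(right, 3) ⇒ (8, 3) facing E
no other 3-command option fits: unique.

arc(left, 3), arc(left, 3), arc(right, 3)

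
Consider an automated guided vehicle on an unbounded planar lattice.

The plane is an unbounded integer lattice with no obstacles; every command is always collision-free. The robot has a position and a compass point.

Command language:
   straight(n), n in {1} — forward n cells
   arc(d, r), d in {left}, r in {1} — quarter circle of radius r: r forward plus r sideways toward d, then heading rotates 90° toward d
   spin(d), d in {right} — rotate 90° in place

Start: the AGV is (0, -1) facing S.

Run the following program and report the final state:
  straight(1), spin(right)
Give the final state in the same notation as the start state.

initial: (0, -1) facing S
1. straight(1) → (0, -2) facing S
2. spin(right) → (0, -2) facing W

(0, -2) facing W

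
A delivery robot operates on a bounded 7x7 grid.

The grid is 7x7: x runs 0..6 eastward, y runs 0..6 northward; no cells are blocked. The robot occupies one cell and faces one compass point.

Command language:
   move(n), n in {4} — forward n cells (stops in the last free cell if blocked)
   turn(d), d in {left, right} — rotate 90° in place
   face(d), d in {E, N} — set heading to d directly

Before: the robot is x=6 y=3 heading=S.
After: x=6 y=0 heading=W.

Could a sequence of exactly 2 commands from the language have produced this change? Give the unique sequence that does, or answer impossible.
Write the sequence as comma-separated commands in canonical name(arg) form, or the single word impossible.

key: cell and facing (now W) both changed — the 2 commands mix motion and turning
t0: x=6 y=3 heading=S
1. move(4) → x=6 y=0 heading=S
2. turn(right) → x=6 y=0 heading=W
uniquely the one of 25 2-step routes that fits.

move(4), turn(right)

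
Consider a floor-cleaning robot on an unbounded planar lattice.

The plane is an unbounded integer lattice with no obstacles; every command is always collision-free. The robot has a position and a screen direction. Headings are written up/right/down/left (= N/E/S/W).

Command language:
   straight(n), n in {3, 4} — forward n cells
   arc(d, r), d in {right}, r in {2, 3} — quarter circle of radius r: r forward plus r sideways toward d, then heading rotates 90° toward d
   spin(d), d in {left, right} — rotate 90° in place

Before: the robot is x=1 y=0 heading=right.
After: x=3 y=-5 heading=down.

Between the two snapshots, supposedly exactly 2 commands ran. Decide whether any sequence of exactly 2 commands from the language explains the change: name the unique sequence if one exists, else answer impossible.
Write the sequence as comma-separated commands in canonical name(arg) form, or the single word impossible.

arc(right, 2), straight(3)

key: position moved to (3,-5) AND the heading swung to S — translation plus rotation needed
start: x=1 y=0 heading=right
1. arc(right, 2) → x=3 y=-2 heading=down
2. straight(3) → x=3 y=-5 heading=down
uniquely the one of 36 2-step routes that fits.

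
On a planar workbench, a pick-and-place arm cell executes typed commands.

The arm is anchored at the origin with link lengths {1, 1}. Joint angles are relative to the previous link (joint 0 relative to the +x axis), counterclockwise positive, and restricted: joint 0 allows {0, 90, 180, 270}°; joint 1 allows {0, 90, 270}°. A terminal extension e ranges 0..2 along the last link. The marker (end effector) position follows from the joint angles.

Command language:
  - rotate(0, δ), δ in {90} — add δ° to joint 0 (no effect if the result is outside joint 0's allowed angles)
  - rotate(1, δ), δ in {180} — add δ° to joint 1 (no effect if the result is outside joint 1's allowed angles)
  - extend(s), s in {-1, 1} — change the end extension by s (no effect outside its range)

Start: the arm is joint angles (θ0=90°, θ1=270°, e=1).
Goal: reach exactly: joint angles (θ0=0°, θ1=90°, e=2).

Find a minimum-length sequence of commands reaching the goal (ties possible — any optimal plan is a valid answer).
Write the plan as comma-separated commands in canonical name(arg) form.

rotate(1, 180), rotate(0, 90), rotate(0, 90), rotate(0, 90), extend(1)

t0: joint angles (θ0=90°, θ1=270°, e=1)
step 1 (rotate(1, 180)): joint angles (θ0=90°, θ1=90°, e=1)
step 2 (rotate(0, 90)): joint angles (θ0=180°, θ1=90°, e=1)
step 3 (rotate(0, 90)): joint angles (θ0=270°, θ1=90°, e=1)
step 4 (rotate(0, 90)): joint angles (θ0=0°, θ1=90°, e=1)
step 5 (extend(1)): joint angles (θ0=0°, θ1=90°, e=2)
nothing shorter than 5 reaches the goal.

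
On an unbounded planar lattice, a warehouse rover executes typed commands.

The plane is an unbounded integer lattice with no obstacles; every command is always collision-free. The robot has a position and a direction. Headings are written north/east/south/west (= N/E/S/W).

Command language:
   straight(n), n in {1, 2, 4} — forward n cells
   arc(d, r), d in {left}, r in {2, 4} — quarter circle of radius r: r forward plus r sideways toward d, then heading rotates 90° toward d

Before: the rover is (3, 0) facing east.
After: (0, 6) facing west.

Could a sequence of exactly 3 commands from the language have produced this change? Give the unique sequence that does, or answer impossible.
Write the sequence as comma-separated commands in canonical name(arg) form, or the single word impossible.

arc(left, 2), arc(left, 4), straight(1)

key: cell and facing (now W) both changed — the 3 commands mix motion and turning
begin: (3, 0) facing east
1. arc(left, 2) → (5, 2) facing north
2. arc(left, 4) → (1, 6) facing west
3. straight(1) → (0, 6) facing west
no rival 3-sequence matches.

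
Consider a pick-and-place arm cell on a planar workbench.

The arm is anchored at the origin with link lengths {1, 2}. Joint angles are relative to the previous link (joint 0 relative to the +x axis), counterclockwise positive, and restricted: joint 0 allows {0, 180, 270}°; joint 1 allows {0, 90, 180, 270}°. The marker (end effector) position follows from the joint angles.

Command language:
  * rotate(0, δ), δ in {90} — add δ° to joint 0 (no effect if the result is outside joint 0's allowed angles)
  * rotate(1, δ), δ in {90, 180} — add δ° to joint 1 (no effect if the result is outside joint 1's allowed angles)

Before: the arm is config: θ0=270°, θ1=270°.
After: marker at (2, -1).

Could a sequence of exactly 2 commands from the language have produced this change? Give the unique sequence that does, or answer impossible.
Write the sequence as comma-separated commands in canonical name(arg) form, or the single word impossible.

rotate(1, 90), rotate(1, 90)

initial: config: θ0=270°, θ1=270°
1. rotate(1, 90) → config: θ0=270°, θ1=0°
2. rotate(1, 90) → config: θ0=270°, θ1=90°
no rival 2-sequence matches.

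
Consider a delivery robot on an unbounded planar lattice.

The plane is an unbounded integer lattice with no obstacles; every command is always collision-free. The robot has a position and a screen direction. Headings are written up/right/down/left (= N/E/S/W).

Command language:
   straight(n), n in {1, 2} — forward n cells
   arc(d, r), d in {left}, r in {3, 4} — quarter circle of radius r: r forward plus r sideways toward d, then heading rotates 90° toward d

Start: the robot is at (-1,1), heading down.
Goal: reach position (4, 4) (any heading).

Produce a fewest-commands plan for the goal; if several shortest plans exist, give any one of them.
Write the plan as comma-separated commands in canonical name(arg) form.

arc(left, 4), arc(left, 4), arc(left, 3)

initial: at (-1,1), heading down
1. arc(left, 4) → at (3,-3), heading right
2. arc(left, 4) → at (7,1), heading up
3. arc(left, 3) → at (4,4), heading left
minimal: 3 command(s), checked below 3.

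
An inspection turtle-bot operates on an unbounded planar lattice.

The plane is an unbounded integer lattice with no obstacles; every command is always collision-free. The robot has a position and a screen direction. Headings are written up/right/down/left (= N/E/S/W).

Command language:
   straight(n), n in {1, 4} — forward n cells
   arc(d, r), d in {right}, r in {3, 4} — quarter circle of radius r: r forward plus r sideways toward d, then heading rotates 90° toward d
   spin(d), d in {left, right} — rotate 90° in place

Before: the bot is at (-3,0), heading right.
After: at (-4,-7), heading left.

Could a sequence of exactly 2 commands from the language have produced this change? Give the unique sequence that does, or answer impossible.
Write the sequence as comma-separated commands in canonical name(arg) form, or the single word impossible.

arc(right, 3), arc(right, 4)

key: order matters: swapping arc(right, 3) and arc(right, 4) lands elsewhere
from: at (-3,0), heading right
[1] after arc(right, 3): at (0,-3), heading down
[2] after arc(right, 4): at (-4,-7), heading left
no other 2-command option fits: unique.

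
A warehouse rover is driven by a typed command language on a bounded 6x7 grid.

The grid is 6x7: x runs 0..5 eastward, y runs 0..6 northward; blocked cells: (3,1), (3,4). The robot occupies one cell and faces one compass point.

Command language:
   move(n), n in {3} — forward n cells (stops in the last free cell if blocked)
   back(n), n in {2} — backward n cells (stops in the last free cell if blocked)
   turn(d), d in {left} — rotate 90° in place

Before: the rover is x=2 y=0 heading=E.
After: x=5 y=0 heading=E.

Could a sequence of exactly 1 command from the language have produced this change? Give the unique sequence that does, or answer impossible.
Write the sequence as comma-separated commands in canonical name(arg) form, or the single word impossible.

move(3)

key: still facing E — the one step turns nothing
initial: x=2 y=0 heading=E
t=1 move(3) ⇒ x=5 y=0 heading=E
all 3 alternatives checked — unique.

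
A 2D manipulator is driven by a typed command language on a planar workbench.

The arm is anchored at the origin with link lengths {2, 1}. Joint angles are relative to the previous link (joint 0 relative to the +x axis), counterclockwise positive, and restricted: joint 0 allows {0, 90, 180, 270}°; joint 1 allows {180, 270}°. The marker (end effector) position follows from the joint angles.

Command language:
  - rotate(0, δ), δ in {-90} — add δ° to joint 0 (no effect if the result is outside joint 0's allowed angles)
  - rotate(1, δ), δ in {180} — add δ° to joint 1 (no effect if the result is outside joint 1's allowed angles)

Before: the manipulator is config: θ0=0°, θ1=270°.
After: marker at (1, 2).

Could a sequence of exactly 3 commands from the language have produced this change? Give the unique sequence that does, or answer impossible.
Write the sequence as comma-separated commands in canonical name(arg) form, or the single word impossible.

start: config: θ0=0°, θ1=270°
1. rotate(0, -90) → config: θ0=270°, θ1=270°
2. rotate(0, -90) → config: θ0=180°, θ1=270°
3. rotate(0, -90) → config: θ0=90°, θ1=270°
no other 3-command option fits: unique.

rotate(0, -90), rotate(0, -90), rotate(0, -90)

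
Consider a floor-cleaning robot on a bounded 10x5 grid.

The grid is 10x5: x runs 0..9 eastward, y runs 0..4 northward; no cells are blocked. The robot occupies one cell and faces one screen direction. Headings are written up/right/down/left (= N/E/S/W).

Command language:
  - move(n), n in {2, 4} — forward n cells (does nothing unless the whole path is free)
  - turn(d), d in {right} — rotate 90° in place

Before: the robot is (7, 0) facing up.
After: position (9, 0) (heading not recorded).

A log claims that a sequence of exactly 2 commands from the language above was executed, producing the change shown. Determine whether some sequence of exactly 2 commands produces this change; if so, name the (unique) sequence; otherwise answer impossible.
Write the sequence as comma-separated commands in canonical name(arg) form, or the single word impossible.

turn(right), move(2)

key: order matters: swapping turn(right) and move(2) lands elsewhere
initial: (7, 0) facing up
1. turn(right) → (7, 0) facing right
2. move(2) → (9, 0) facing right
all 9 alternatives checked — unique.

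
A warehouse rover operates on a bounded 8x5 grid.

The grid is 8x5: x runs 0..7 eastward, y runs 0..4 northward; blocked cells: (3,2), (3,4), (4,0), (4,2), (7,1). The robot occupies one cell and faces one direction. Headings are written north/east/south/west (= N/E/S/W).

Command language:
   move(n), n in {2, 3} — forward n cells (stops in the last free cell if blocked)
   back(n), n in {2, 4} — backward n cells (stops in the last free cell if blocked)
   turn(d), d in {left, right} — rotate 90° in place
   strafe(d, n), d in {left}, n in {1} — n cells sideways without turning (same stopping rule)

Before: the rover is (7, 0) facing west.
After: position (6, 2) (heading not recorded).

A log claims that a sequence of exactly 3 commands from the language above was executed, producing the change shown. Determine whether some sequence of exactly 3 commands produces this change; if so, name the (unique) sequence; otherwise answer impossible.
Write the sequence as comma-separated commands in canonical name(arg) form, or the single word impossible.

key: running move(2) before turn(right) would end elsewhere — order is forced
from: (7, 0) facing west
1. turn(right) → (7, 0) facing north
2. strafe(left, 1) → (6, 0) facing north
3. move(2) → (6, 2) facing north
no other 3-command option fits: unique.

turn(right), strafe(left, 1), move(2)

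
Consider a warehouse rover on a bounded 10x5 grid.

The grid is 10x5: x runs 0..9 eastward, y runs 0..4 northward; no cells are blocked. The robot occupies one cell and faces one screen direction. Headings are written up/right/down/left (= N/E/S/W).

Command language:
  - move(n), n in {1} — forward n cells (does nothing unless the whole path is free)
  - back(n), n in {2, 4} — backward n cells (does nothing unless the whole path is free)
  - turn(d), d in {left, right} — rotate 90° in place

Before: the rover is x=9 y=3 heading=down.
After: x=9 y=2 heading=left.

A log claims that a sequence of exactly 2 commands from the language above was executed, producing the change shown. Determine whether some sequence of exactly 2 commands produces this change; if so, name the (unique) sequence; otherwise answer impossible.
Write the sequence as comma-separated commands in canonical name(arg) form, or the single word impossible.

move(1), turn(right)

key: order matters: swapping move(1) and turn(right) lands elsewhere
initial: x=9 y=3 heading=down
1. move(1) → x=9 y=2 heading=down
2. turn(right) → x=9 y=2 heading=left
no other 2-command option fits: unique.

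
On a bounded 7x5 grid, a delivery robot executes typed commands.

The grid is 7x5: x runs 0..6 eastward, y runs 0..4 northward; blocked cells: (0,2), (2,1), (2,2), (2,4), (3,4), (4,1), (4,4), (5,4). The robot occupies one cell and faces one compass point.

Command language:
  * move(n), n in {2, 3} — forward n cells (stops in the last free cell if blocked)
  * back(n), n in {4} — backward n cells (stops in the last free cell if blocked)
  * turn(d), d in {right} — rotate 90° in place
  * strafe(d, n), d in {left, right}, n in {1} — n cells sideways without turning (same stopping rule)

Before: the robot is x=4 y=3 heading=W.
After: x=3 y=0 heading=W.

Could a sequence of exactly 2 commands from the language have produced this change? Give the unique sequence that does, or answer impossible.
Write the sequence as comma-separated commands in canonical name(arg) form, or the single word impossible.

checked all 2-command options: none fits.

impossible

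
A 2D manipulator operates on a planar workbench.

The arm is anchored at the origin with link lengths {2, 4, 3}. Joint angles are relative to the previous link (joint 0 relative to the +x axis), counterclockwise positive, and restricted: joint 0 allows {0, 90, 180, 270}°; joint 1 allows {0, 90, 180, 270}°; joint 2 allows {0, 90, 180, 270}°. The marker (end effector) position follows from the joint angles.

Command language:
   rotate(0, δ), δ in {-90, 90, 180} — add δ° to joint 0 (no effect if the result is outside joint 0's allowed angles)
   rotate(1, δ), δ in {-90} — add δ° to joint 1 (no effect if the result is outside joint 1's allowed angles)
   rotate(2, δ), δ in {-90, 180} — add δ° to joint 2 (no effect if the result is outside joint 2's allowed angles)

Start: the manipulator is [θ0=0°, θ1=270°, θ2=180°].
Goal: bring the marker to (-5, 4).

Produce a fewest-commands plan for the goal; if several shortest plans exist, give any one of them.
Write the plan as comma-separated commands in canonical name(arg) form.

t0: [θ0=0°, θ1=270°, θ2=180°]
t=1 rotate(2, -90) ⇒ [θ0=0°, θ1=270°, θ2=90°]
t=2 rotate(0, 180) ⇒ [θ0=180°, θ1=270°, θ2=90°]
no 1-step plan works, so 2 is optimal.

rotate(2, -90), rotate(0, 180)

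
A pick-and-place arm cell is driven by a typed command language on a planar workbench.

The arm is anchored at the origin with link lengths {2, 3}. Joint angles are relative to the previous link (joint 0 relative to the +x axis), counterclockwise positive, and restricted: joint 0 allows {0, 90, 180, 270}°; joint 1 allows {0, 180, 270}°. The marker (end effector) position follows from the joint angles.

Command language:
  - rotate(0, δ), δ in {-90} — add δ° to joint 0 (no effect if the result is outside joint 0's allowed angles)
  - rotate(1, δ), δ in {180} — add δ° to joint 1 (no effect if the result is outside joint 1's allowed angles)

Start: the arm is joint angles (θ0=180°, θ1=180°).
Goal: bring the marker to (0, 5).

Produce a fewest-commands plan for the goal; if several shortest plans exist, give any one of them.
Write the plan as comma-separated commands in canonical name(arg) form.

from: joint angles (θ0=180°, θ1=180°)
1. rotate(1, 180) → joint angles (θ0=180°, θ1=0°)
2. rotate(0, -90) → joint angles (θ0=90°, θ1=0°)
shorter routes all fall short; 2 is best.

rotate(1, 180), rotate(0, -90)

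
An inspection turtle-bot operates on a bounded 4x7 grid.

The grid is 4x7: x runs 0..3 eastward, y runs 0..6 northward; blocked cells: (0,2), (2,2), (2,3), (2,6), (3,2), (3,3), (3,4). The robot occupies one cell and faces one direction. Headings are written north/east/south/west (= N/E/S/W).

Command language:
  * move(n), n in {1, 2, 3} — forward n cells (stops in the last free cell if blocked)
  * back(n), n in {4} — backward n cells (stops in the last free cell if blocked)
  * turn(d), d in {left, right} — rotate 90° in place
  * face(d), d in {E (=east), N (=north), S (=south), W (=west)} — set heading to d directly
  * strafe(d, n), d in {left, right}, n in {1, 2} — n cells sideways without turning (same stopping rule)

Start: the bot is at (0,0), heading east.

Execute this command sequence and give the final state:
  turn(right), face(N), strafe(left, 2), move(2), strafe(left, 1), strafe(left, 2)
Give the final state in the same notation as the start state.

at (0,1), heading north

initial: at (0,0), heading east
[1] after turn(right): at (0,0), heading south
[2] after face(N): at (0,0), heading north
[3] after strafe(left, 2): at (0,0), heading north
[4] after move(2): at (0,1), heading north
[5] after strafe(left, 1): at (0,1), heading north
[6] after strafe(left, 2): at (0,1), heading north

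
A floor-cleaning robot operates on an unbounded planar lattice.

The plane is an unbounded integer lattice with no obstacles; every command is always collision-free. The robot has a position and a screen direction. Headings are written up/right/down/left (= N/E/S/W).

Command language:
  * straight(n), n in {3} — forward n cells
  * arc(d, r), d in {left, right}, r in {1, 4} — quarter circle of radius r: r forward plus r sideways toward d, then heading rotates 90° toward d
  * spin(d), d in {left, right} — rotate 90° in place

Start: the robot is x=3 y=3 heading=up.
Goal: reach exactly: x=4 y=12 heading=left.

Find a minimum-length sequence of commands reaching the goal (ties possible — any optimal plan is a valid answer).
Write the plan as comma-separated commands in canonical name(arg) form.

arc(right, 1), arc(left, 4), arc(left, 4)

start: x=3 y=3 heading=up
1. arc(right, 1) → x=4 y=4 heading=right
2. arc(left, 4) → x=8 y=8 heading=up
3. arc(left, 4) → x=4 y=12 heading=left
no 2-step plan works, so 3 is optimal.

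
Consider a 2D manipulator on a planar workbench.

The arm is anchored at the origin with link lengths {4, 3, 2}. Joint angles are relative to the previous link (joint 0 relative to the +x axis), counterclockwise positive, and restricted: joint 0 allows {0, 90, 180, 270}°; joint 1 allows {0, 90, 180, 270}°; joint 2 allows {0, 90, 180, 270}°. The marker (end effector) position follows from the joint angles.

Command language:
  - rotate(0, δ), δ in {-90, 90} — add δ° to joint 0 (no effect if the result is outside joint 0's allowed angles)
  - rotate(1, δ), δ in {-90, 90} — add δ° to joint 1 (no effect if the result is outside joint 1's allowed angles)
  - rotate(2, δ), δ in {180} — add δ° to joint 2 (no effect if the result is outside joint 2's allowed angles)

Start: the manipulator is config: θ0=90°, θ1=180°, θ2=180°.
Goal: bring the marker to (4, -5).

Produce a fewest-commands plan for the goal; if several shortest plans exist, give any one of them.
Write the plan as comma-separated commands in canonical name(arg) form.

t0: config: θ0=90°, θ1=180°, θ2=180°
t=1 rotate(0, -90) ⇒ config: θ0=0°, θ1=180°, θ2=180°
t=2 rotate(2, 180) ⇒ config: θ0=0°, θ1=180°, θ2=0°
t=3 rotate(1, 90) ⇒ config: θ0=0°, θ1=270°, θ2=0°
shorter routes all fall short; 3 is best.

rotate(0, -90), rotate(2, 180), rotate(1, 90)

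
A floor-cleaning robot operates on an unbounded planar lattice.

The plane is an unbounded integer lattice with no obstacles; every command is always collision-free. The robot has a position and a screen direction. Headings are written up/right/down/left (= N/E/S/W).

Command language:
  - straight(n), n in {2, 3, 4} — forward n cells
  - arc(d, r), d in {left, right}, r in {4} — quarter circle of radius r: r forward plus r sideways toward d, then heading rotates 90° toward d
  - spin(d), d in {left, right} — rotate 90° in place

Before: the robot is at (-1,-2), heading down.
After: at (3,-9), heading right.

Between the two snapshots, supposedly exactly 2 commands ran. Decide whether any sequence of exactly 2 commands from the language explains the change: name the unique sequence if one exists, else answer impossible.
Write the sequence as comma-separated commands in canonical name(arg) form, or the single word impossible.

straight(3), arc(left, 4)

key: position moved to (3,-9) AND the heading swung to E — translation plus rotation needed
from: at (-1,-2), heading down
1. straight(3) → at (-1,-5), heading down
2. arc(left, 4) → at (3,-9), heading right
all 49 alternatives checked — unique.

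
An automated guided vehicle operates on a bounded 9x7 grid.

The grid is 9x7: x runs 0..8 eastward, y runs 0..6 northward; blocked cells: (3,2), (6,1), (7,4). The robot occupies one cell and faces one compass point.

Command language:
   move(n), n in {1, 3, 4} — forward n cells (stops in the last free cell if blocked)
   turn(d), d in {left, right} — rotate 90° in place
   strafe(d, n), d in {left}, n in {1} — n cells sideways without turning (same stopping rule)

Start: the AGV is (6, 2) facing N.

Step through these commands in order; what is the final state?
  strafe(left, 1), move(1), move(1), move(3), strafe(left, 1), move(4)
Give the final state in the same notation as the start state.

(4, 6) facing N

from: (6, 2) facing N
t=1 strafe(left, 1) ⇒ (5, 2) facing N
t=2 move(1) ⇒ (5, 3) facing N
t=3 move(1) ⇒ (5, 4) facing N
t=4 move(3) ⇒ (5, 6) facing N
t=5 strafe(left, 1) ⇒ (4, 6) facing N
t=6 move(4) ⇒ (4, 6) facing N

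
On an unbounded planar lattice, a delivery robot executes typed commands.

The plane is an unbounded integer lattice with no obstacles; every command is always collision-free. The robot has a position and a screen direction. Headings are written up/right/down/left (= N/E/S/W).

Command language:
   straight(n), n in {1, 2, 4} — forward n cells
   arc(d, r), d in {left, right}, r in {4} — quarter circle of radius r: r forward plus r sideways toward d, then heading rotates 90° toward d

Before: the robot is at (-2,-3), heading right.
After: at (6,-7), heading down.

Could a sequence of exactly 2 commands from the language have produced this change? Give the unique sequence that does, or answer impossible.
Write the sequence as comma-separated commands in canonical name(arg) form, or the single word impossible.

straight(4), arc(right, 4)

key: position moved to (6,-7) AND the heading swung to S — translation plus rotation needed
begin: at (-2,-3), heading right
t=1 straight(4) ⇒ at (2,-3), heading right
t=2 arc(right, 4) ⇒ at (6,-7), heading down
no rival 2-sequence matches.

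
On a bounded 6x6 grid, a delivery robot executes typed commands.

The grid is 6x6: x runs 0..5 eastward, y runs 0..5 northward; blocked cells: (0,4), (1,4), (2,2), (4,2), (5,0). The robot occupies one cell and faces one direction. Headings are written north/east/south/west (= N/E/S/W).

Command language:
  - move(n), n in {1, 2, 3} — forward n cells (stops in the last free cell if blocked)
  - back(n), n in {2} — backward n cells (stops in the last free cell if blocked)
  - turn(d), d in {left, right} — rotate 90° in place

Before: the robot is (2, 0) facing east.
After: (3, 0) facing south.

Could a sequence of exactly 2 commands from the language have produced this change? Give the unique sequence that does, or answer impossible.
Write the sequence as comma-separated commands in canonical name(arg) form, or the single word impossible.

key: position moved to (3,0) AND the heading swung to S — translation plus rotation needed
initial: (2, 0) facing east
1. move(1) → (3, 0) facing east
2. turn(right) → (3, 0) facing south
all 36 alternatives checked — unique.

move(1), turn(right)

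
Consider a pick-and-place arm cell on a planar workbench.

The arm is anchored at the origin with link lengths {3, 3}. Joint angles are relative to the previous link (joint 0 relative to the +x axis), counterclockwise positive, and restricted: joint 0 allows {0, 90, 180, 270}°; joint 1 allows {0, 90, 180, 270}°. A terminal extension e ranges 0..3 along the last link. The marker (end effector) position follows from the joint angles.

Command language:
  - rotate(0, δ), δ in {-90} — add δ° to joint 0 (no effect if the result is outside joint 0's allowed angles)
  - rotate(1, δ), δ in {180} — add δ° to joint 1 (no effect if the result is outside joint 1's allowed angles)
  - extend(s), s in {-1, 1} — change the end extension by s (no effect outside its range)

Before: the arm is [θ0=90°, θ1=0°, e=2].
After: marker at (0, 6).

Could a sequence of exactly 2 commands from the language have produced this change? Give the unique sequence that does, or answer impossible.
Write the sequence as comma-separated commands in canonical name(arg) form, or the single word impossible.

extend(-1), extend(-1)

initial: [θ0=90°, θ1=0°, e=2]
step 1 (extend(-1)): [θ0=90°, θ1=0°, e=1]
step 2 (extend(-1)): [θ0=90°, θ1=0°, e=0]
no other 2-command option fits: unique.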